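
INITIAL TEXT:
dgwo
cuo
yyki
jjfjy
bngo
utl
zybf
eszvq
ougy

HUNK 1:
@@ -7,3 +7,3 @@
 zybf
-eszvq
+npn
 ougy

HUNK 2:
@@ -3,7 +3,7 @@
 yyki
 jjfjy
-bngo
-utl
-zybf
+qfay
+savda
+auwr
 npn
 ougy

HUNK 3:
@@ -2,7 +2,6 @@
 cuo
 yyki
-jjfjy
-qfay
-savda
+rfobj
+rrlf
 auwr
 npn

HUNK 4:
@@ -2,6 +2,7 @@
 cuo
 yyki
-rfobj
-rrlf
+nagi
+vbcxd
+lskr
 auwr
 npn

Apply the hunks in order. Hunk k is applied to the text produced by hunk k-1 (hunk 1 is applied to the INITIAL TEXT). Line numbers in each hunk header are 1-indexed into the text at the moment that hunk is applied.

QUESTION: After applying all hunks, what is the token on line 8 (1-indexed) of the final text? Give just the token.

Answer: npn

Derivation:
Hunk 1: at line 7 remove [eszvq] add [npn] -> 9 lines: dgwo cuo yyki jjfjy bngo utl zybf npn ougy
Hunk 2: at line 3 remove [bngo,utl,zybf] add [qfay,savda,auwr] -> 9 lines: dgwo cuo yyki jjfjy qfay savda auwr npn ougy
Hunk 3: at line 2 remove [jjfjy,qfay,savda] add [rfobj,rrlf] -> 8 lines: dgwo cuo yyki rfobj rrlf auwr npn ougy
Hunk 4: at line 2 remove [rfobj,rrlf] add [nagi,vbcxd,lskr] -> 9 lines: dgwo cuo yyki nagi vbcxd lskr auwr npn ougy
Final line 8: npn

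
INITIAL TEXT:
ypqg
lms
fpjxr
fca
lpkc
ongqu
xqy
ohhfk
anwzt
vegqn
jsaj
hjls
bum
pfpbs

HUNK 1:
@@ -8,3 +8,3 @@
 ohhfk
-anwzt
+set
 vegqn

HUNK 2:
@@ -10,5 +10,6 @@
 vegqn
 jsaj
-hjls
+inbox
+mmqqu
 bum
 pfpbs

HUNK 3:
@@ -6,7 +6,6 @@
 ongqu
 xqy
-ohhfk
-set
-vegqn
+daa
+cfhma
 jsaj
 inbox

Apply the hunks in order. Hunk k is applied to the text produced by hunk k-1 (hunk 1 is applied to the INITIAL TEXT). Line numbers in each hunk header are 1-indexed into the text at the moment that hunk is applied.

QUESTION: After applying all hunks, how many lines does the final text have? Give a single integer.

Hunk 1: at line 8 remove [anwzt] add [set] -> 14 lines: ypqg lms fpjxr fca lpkc ongqu xqy ohhfk set vegqn jsaj hjls bum pfpbs
Hunk 2: at line 10 remove [hjls] add [inbox,mmqqu] -> 15 lines: ypqg lms fpjxr fca lpkc ongqu xqy ohhfk set vegqn jsaj inbox mmqqu bum pfpbs
Hunk 3: at line 6 remove [ohhfk,set,vegqn] add [daa,cfhma] -> 14 lines: ypqg lms fpjxr fca lpkc ongqu xqy daa cfhma jsaj inbox mmqqu bum pfpbs
Final line count: 14

Answer: 14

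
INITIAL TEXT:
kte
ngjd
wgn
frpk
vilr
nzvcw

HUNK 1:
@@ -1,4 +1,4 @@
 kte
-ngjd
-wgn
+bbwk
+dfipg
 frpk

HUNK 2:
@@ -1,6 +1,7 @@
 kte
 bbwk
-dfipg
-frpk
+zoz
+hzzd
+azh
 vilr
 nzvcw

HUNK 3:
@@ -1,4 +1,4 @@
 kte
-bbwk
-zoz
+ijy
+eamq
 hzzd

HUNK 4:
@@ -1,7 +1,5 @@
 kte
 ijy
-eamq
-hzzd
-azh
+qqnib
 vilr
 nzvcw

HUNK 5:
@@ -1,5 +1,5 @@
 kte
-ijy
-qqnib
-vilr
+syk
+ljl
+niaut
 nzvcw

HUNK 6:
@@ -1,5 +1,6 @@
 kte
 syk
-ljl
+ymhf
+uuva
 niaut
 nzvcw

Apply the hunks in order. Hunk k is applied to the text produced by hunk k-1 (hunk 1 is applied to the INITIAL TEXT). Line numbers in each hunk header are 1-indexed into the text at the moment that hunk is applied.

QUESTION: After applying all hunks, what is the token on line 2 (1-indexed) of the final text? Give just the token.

Hunk 1: at line 1 remove [ngjd,wgn] add [bbwk,dfipg] -> 6 lines: kte bbwk dfipg frpk vilr nzvcw
Hunk 2: at line 1 remove [dfipg,frpk] add [zoz,hzzd,azh] -> 7 lines: kte bbwk zoz hzzd azh vilr nzvcw
Hunk 3: at line 1 remove [bbwk,zoz] add [ijy,eamq] -> 7 lines: kte ijy eamq hzzd azh vilr nzvcw
Hunk 4: at line 1 remove [eamq,hzzd,azh] add [qqnib] -> 5 lines: kte ijy qqnib vilr nzvcw
Hunk 5: at line 1 remove [ijy,qqnib,vilr] add [syk,ljl,niaut] -> 5 lines: kte syk ljl niaut nzvcw
Hunk 6: at line 1 remove [ljl] add [ymhf,uuva] -> 6 lines: kte syk ymhf uuva niaut nzvcw
Final line 2: syk

Answer: syk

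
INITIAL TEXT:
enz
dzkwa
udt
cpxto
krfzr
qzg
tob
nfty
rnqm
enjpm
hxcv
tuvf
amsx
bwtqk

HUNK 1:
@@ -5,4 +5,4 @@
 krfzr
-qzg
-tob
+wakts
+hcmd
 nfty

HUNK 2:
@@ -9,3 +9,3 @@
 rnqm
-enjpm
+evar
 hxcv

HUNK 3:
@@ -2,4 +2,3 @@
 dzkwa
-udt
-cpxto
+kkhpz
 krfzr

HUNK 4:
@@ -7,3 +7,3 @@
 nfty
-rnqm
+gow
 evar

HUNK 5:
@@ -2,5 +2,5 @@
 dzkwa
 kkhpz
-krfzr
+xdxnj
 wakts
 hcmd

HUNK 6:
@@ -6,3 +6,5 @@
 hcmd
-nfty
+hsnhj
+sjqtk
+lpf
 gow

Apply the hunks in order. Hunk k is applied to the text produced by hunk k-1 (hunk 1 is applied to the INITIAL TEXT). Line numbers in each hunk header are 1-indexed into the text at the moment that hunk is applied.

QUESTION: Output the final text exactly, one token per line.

Hunk 1: at line 5 remove [qzg,tob] add [wakts,hcmd] -> 14 lines: enz dzkwa udt cpxto krfzr wakts hcmd nfty rnqm enjpm hxcv tuvf amsx bwtqk
Hunk 2: at line 9 remove [enjpm] add [evar] -> 14 lines: enz dzkwa udt cpxto krfzr wakts hcmd nfty rnqm evar hxcv tuvf amsx bwtqk
Hunk 3: at line 2 remove [udt,cpxto] add [kkhpz] -> 13 lines: enz dzkwa kkhpz krfzr wakts hcmd nfty rnqm evar hxcv tuvf amsx bwtqk
Hunk 4: at line 7 remove [rnqm] add [gow] -> 13 lines: enz dzkwa kkhpz krfzr wakts hcmd nfty gow evar hxcv tuvf amsx bwtqk
Hunk 5: at line 2 remove [krfzr] add [xdxnj] -> 13 lines: enz dzkwa kkhpz xdxnj wakts hcmd nfty gow evar hxcv tuvf amsx bwtqk
Hunk 6: at line 6 remove [nfty] add [hsnhj,sjqtk,lpf] -> 15 lines: enz dzkwa kkhpz xdxnj wakts hcmd hsnhj sjqtk lpf gow evar hxcv tuvf amsx bwtqk

Answer: enz
dzkwa
kkhpz
xdxnj
wakts
hcmd
hsnhj
sjqtk
lpf
gow
evar
hxcv
tuvf
amsx
bwtqk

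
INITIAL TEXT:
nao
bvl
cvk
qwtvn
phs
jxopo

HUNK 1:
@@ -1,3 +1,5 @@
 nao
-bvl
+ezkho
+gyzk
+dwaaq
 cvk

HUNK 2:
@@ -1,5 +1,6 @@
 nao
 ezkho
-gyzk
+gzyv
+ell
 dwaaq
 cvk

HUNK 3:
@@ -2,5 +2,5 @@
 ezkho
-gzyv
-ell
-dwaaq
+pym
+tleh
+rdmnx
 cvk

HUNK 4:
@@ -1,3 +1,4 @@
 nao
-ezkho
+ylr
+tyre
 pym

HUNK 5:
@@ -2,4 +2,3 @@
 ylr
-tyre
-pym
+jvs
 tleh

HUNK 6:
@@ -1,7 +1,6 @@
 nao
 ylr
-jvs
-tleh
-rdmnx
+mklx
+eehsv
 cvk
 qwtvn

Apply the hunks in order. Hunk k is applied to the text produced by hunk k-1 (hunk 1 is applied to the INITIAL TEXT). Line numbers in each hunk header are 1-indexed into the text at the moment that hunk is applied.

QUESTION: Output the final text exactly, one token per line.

Hunk 1: at line 1 remove [bvl] add [ezkho,gyzk,dwaaq] -> 8 lines: nao ezkho gyzk dwaaq cvk qwtvn phs jxopo
Hunk 2: at line 1 remove [gyzk] add [gzyv,ell] -> 9 lines: nao ezkho gzyv ell dwaaq cvk qwtvn phs jxopo
Hunk 3: at line 2 remove [gzyv,ell,dwaaq] add [pym,tleh,rdmnx] -> 9 lines: nao ezkho pym tleh rdmnx cvk qwtvn phs jxopo
Hunk 4: at line 1 remove [ezkho] add [ylr,tyre] -> 10 lines: nao ylr tyre pym tleh rdmnx cvk qwtvn phs jxopo
Hunk 5: at line 2 remove [tyre,pym] add [jvs] -> 9 lines: nao ylr jvs tleh rdmnx cvk qwtvn phs jxopo
Hunk 6: at line 1 remove [jvs,tleh,rdmnx] add [mklx,eehsv] -> 8 lines: nao ylr mklx eehsv cvk qwtvn phs jxopo

Answer: nao
ylr
mklx
eehsv
cvk
qwtvn
phs
jxopo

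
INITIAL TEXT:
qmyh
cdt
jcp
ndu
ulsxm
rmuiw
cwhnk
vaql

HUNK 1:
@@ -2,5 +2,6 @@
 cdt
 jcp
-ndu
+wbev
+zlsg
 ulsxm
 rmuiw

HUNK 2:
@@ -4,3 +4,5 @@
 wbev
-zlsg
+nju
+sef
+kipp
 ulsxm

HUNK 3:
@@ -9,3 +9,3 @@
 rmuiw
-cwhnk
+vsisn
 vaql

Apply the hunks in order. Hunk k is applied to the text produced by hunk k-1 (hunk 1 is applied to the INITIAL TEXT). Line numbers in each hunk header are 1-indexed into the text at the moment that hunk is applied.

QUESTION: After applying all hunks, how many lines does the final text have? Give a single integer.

Hunk 1: at line 2 remove [ndu] add [wbev,zlsg] -> 9 lines: qmyh cdt jcp wbev zlsg ulsxm rmuiw cwhnk vaql
Hunk 2: at line 4 remove [zlsg] add [nju,sef,kipp] -> 11 lines: qmyh cdt jcp wbev nju sef kipp ulsxm rmuiw cwhnk vaql
Hunk 3: at line 9 remove [cwhnk] add [vsisn] -> 11 lines: qmyh cdt jcp wbev nju sef kipp ulsxm rmuiw vsisn vaql
Final line count: 11

Answer: 11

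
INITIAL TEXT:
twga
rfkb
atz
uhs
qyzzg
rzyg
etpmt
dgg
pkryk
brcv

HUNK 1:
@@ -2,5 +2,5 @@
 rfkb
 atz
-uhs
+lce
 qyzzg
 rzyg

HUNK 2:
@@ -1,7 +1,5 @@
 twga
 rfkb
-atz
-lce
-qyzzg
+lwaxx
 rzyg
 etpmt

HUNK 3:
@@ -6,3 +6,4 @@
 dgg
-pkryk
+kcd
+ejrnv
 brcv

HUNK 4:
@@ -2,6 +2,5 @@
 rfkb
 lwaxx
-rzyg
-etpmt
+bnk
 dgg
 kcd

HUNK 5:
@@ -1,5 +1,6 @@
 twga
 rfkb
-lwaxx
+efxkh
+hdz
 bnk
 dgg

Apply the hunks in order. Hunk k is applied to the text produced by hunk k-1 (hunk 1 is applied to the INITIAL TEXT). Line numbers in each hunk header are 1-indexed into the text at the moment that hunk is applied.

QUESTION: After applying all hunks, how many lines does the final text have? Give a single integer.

Answer: 9

Derivation:
Hunk 1: at line 2 remove [uhs] add [lce] -> 10 lines: twga rfkb atz lce qyzzg rzyg etpmt dgg pkryk brcv
Hunk 2: at line 1 remove [atz,lce,qyzzg] add [lwaxx] -> 8 lines: twga rfkb lwaxx rzyg etpmt dgg pkryk brcv
Hunk 3: at line 6 remove [pkryk] add [kcd,ejrnv] -> 9 lines: twga rfkb lwaxx rzyg etpmt dgg kcd ejrnv brcv
Hunk 4: at line 2 remove [rzyg,etpmt] add [bnk] -> 8 lines: twga rfkb lwaxx bnk dgg kcd ejrnv brcv
Hunk 5: at line 1 remove [lwaxx] add [efxkh,hdz] -> 9 lines: twga rfkb efxkh hdz bnk dgg kcd ejrnv brcv
Final line count: 9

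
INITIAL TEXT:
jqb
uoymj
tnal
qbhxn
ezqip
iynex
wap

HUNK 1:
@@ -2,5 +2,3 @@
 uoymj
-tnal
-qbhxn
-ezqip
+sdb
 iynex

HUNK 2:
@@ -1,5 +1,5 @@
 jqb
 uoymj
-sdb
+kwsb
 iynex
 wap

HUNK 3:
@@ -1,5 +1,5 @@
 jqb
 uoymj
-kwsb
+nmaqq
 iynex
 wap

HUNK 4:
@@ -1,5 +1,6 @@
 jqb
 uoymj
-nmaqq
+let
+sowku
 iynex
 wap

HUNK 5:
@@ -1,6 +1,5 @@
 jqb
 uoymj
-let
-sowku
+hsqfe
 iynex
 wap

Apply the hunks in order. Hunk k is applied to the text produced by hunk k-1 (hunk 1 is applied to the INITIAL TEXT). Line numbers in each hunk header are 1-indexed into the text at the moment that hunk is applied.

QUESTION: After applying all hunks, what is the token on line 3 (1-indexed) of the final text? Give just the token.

Hunk 1: at line 2 remove [tnal,qbhxn,ezqip] add [sdb] -> 5 lines: jqb uoymj sdb iynex wap
Hunk 2: at line 1 remove [sdb] add [kwsb] -> 5 lines: jqb uoymj kwsb iynex wap
Hunk 3: at line 1 remove [kwsb] add [nmaqq] -> 5 lines: jqb uoymj nmaqq iynex wap
Hunk 4: at line 1 remove [nmaqq] add [let,sowku] -> 6 lines: jqb uoymj let sowku iynex wap
Hunk 5: at line 1 remove [let,sowku] add [hsqfe] -> 5 lines: jqb uoymj hsqfe iynex wap
Final line 3: hsqfe

Answer: hsqfe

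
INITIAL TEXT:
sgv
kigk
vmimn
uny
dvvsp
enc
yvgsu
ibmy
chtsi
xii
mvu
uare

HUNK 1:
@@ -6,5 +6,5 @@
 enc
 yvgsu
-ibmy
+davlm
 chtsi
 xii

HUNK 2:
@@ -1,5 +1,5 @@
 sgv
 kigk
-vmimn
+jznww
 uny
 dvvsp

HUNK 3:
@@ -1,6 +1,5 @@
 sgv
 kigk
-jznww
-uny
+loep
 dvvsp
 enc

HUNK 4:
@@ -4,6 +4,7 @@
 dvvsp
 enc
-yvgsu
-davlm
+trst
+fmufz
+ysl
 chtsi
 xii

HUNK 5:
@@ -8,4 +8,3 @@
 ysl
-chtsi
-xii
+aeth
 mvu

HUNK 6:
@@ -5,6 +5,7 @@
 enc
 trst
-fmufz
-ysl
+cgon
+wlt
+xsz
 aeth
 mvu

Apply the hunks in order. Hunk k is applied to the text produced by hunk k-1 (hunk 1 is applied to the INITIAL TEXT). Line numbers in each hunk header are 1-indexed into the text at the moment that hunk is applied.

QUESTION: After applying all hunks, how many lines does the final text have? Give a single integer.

Hunk 1: at line 6 remove [ibmy] add [davlm] -> 12 lines: sgv kigk vmimn uny dvvsp enc yvgsu davlm chtsi xii mvu uare
Hunk 2: at line 1 remove [vmimn] add [jznww] -> 12 lines: sgv kigk jznww uny dvvsp enc yvgsu davlm chtsi xii mvu uare
Hunk 3: at line 1 remove [jznww,uny] add [loep] -> 11 lines: sgv kigk loep dvvsp enc yvgsu davlm chtsi xii mvu uare
Hunk 4: at line 4 remove [yvgsu,davlm] add [trst,fmufz,ysl] -> 12 lines: sgv kigk loep dvvsp enc trst fmufz ysl chtsi xii mvu uare
Hunk 5: at line 8 remove [chtsi,xii] add [aeth] -> 11 lines: sgv kigk loep dvvsp enc trst fmufz ysl aeth mvu uare
Hunk 6: at line 5 remove [fmufz,ysl] add [cgon,wlt,xsz] -> 12 lines: sgv kigk loep dvvsp enc trst cgon wlt xsz aeth mvu uare
Final line count: 12

Answer: 12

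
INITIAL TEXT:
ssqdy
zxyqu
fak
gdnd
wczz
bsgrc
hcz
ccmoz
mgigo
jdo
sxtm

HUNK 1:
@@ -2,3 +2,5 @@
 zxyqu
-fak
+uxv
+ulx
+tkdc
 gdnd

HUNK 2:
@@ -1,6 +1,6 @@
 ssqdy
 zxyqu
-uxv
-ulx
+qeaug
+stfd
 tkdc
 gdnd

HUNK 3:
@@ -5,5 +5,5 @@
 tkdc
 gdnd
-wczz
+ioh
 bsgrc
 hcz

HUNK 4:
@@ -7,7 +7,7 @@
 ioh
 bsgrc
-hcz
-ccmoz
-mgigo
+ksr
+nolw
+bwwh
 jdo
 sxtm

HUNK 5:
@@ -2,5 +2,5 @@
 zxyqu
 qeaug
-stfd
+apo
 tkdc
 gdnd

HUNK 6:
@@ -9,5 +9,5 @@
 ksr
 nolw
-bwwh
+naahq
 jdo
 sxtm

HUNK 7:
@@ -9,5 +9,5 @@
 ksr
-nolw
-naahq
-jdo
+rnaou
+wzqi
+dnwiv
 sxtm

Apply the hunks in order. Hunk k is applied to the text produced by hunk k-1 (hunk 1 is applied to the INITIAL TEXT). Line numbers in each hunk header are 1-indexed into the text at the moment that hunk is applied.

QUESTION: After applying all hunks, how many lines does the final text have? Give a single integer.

Hunk 1: at line 2 remove [fak] add [uxv,ulx,tkdc] -> 13 lines: ssqdy zxyqu uxv ulx tkdc gdnd wczz bsgrc hcz ccmoz mgigo jdo sxtm
Hunk 2: at line 1 remove [uxv,ulx] add [qeaug,stfd] -> 13 lines: ssqdy zxyqu qeaug stfd tkdc gdnd wczz bsgrc hcz ccmoz mgigo jdo sxtm
Hunk 3: at line 5 remove [wczz] add [ioh] -> 13 lines: ssqdy zxyqu qeaug stfd tkdc gdnd ioh bsgrc hcz ccmoz mgigo jdo sxtm
Hunk 4: at line 7 remove [hcz,ccmoz,mgigo] add [ksr,nolw,bwwh] -> 13 lines: ssqdy zxyqu qeaug stfd tkdc gdnd ioh bsgrc ksr nolw bwwh jdo sxtm
Hunk 5: at line 2 remove [stfd] add [apo] -> 13 lines: ssqdy zxyqu qeaug apo tkdc gdnd ioh bsgrc ksr nolw bwwh jdo sxtm
Hunk 6: at line 9 remove [bwwh] add [naahq] -> 13 lines: ssqdy zxyqu qeaug apo tkdc gdnd ioh bsgrc ksr nolw naahq jdo sxtm
Hunk 7: at line 9 remove [nolw,naahq,jdo] add [rnaou,wzqi,dnwiv] -> 13 lines: ssqdy zxyqu qeaug apo tkdc gdnd ioh bsgrc ksr rnaou wzqi dnwiv sxtm
Final line count: 13

Answer: 13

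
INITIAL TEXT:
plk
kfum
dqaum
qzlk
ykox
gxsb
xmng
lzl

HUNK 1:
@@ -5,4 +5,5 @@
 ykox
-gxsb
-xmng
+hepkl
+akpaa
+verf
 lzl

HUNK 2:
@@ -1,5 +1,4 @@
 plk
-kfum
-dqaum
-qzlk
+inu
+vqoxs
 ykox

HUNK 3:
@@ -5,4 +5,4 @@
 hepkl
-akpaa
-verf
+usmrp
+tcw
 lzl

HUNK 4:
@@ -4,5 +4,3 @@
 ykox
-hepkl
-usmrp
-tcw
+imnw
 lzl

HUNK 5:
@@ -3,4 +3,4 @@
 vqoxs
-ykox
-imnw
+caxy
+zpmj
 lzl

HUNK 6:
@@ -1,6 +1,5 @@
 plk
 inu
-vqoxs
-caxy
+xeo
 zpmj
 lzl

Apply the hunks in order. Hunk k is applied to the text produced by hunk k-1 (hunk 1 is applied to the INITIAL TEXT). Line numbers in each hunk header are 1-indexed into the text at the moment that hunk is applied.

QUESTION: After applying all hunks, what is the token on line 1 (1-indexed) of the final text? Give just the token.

Answer: plk

Derivation:
Hunk 1: at line 5 remove [gxsb,xmng] add [hepkl,akpaa,verf] -> 9 lines: plk kfum dqaum qzlk ykox hepkl akpaa verf lzl
Hunk 2: at line 1 remove [kfum,dqaum,qzlk] add [inu,vqoxs] -> 8 lines: plk inu vqoxs ykox hepkl akpaa verf lzl
Hunk 3: at line 5 remove [akpaa,verf] add [usmrp,tcw] -> 8 lines: plk inu vqoxs ykox hepkl usmrp tcw lzl
Hunk 4: at line 4 remove [hepkl,usmrp,tcw] add [imnw] -> 6 lines: plk inu vqoxs ykox imnw lzl
Hunk 5: at line 3 remove [ykox,imnw] add [caxy,zpmj] -> 6 lines: plk inu vqoxs caxy zpmj lzl
Hunk 6: at line 1 remove [vqoxs,caxy] add [xeo] -> 5 lines: plk inu xeo zpmj lzl
Final line 1: plk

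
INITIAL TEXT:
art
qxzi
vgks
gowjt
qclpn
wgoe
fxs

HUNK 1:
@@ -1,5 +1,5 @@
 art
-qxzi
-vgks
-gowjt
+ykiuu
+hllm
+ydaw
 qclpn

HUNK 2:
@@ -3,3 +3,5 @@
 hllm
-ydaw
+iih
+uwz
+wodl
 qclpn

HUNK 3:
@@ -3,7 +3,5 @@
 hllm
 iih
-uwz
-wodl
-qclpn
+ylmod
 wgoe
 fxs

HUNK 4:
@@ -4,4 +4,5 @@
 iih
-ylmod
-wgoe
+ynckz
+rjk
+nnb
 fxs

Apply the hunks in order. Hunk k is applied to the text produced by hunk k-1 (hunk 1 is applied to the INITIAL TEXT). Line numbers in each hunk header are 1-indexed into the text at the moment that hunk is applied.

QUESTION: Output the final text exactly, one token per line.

Answer: art
ykiuu
hllm
iih
ynckz
rjk
nnb
fxs

Derivation:
Hunk 1: at line 1 remove [qxzi,vgks,gowjt] add [ykiuu,hllm,ydaw] -> 7 lines: art ykiuu hllm ydaw qclpn wgoe fxs
Hunk 2: at line 3 remove [ydaw] add [iih,uwz,wodl] -> 9 lines: art ykiuu hllm iih uwz wodl qclpn wgoe fxs
Hunk 3: at line 3 remove [uwz,wodl,qclpn] add [ylmod] -> 7 lines: art ykiuu hllm iih ylmod wgoe fxs
Hunk 4: at line 4 remove [ylmod,wgoe] add [ynckz,rjk,nnb] -> 8 lines: art ykiuu hllm iih ynckz rjk nnb fxs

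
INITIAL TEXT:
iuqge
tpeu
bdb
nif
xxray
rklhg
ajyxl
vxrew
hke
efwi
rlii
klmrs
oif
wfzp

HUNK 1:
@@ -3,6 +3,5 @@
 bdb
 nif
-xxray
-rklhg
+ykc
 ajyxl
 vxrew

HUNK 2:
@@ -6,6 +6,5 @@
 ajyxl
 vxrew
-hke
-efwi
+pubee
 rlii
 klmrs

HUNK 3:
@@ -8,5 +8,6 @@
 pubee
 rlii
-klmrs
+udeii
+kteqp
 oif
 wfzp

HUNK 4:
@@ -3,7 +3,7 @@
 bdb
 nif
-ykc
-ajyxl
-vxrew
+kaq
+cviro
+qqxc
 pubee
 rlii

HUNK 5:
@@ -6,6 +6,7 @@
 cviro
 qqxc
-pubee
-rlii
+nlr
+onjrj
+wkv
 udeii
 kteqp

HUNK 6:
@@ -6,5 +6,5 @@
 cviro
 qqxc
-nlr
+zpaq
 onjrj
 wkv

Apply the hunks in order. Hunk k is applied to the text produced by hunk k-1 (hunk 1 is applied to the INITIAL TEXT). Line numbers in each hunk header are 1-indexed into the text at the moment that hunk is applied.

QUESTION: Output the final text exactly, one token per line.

Answer: iuqge
tpeu
bdb
nif
kaq
cviro
qqxc
zpaq
onjrj
wkv
udeii
kteqp
oif
wfzp

Derivation:
Hunk 1: at line 3 remove [xxray,rklhg] add [ykc] -> 13 lines: iuqge tpeu bdb nif ykc ajyxl vxrew hke efwi rlii klmrs oif wfzp
Hunk 2: at line 6 remove [hke,efwi] add [pubee] -> 12 lines: iuqge tpeu bdb nif ykc ajyxl vxrew pubee rlii klmrs oif wfzp
Hunk 3: at line 8 remove [klmrs] add [udeii,kteqp] -> 13 lines: iuqge tpeu bdb nif ykc ajyxl vxrew pubee rlii udeii kteqp oif wfzp
Hunk 4: at line 3 remove [ykc,ajyxl,vxrew] add [kaq,cviro,qqxc] -> 13 lines: iuqge tpeu bdb nif kaq cviro qqxc pubee rlii udeii kteqp oif wfzp
Hunk 5: at line 6 remove [pubee,rlii] add [nlr,onjrj,wkv] -> 14 lines: iuqge tpeu bdb nif kaq cviro qqxc nlr onjrj wkv udeii kteqp oif wfzp
Hunk 6: at line 6 remove [nlr] add [zpaq] -> 14 lines: iuqge tpeu bdb nif kaq cviro qqxc zpaq onjrj wkv udeii kteqp oif wfzp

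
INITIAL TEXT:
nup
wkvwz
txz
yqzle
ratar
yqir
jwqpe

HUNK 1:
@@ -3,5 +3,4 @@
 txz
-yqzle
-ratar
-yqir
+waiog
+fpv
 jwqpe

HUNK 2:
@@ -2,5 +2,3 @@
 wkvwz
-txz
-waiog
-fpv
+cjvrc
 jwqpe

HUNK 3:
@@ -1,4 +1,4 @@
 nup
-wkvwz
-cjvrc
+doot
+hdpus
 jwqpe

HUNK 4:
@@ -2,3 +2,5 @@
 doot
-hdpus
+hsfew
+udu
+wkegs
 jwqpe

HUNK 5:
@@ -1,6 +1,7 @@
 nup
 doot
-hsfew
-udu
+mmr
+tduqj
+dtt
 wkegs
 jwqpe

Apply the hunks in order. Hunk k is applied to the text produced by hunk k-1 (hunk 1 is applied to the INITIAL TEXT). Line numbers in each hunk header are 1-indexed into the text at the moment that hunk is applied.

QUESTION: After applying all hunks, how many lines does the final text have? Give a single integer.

Hunk 1: at line 3 remove [yqzle,ratar,yqir] add [waiog,fpv] -> 6 lines: nup wkvwz txz waiog fpv jwqpe
Hunk 2: at line 2 remove [txz,waiog,fpv] add [cjvrc] -> 4 lines: nup wkvwz cjvrc jwqpe
Hunk 3: at line 1 remove [wkvwz,cjvrc] add [doot,hdpus] -> 4 lines: nup doot hdpus jwqpe
Hunk 4: at line 2 remove [hdpus] add [hsfew,udu,wkegs] -> 6 lines: nup doot hsfew udu wkegs jwqpe
Hunk 5: at line 1 remove [hsfew,udu] add [mmr,tduqj,dtt] -> 7 lines: nup doot mmr tduqj dtt wkegs jwqpe
Final line count: 7

Answer: 7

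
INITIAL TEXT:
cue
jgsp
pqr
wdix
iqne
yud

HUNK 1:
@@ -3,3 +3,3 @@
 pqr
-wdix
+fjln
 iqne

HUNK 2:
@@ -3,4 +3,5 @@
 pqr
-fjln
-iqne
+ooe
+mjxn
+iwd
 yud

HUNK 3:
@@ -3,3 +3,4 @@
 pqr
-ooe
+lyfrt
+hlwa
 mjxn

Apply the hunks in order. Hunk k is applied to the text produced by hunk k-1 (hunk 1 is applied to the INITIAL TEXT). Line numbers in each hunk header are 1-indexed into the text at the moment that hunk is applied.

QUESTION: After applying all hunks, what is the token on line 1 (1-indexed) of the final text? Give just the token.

Answer: cue

Derivation:
Hunk 1: at line 3 remove [wdix] add [fjln] -> 6 lines: cue jgsp pqr fjln iqne yud
Hunk 2: at line 3 remove [fjln,iqne] add [ooe,mjxn,iwd] -> 7 lines: cue jgsp pqr ooe mjxn iwd yud
Hunk 3: at line 3 remove [ooe] add [lyfrt,hlwa] -> 8 lines: cue jgsp pqr lyfrt hlwa mjxn iwd yud
Final line 1: cue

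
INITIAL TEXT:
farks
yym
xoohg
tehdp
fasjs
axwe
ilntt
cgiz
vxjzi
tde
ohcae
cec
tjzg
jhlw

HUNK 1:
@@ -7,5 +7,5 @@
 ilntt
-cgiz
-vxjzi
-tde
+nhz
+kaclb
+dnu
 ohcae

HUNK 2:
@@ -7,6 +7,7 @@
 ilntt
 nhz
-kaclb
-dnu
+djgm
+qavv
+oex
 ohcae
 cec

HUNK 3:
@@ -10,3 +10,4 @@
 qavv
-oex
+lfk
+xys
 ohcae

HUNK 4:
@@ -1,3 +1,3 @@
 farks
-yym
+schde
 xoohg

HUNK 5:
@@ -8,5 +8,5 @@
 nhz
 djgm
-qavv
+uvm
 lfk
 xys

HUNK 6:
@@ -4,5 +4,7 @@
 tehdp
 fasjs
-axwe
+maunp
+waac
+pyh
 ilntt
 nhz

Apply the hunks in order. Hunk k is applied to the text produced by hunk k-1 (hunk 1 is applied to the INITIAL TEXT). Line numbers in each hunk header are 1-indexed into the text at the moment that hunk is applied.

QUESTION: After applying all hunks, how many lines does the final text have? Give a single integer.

Answer: 18

Derivation:
Hunk 1: at line 7 remove [cgiz,vxjzi,tde] add [nhz,kaclb,dnu] -> 14 lines: farks yym xoohg tehdp fasjs axwe ilntt nhz kaclb dnu ohcae cec tjzg jhlw
Hunk 2: at line 7 remove [kaclb,dnu] add [djgm,qavv,oex] -> 15 lines: farks yym xoohg tehdp fasjs axwe ilntt nhz djgm qavv oex ohcae cec tjzg jhlw
Hunk 3: at line 10 remove [oex] add [lfk,xys] -> 16 lines: farks yym xoohg tehdp fasjs axwe ilntt nhz djgm qavv lfk xys ohcae cec tjzg jhlw
Hunk 4: at line 1 remove [yym] add [schde] -> 16 lines: farks schde xoohg tehdp fasjs axwe ilntt nhz djgm qavv lfk xys ohcae cec tjzg jhlw
Hunk 5: at line 8 remove [qavv] add [uvm] -> 16 lines: farks schde xoohg tehdp fasjs axwe ilntt nhz djgm uvm lfk xys ohcae cec tjzg jhlw
Hunk 6: at line 4 remove [axwe] add [maunp,waac,pyh] -> 18 lines: farks schde xoohg tehdp fasjs maunp waac pyh ilntt nhz djgm uvm lfk xys ohcae cec tjzg jhlw
Final line count: 18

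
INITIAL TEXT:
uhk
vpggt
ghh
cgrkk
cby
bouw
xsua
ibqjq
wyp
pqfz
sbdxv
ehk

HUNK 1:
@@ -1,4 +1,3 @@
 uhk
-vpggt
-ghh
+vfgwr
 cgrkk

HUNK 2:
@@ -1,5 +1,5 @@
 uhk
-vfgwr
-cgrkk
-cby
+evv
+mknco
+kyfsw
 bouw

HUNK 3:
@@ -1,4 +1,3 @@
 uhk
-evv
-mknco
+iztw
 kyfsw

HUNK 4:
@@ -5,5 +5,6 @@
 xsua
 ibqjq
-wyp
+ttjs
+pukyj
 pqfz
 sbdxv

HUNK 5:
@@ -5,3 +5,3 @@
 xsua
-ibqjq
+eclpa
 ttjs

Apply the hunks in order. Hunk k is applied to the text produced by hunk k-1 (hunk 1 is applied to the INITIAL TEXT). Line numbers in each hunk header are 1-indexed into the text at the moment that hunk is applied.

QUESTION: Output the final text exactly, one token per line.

Answer: uhk
iztw
kyfsw
bouw
xsua
eclpa
ttjs
pukyj
pqfz
sbdxv
ehk

Derivation:
Hunk 1: at line 1 remove [vpggt,ghh] add [vfgwr] -> 11 lines: uhk vfgwr cgrkk cby bouw xsua ibqjq wyp pqfz sbdxv ehk
Hunk 2: at line 1 remove [vfgwr,cgrkk,cby] add [evv,mknco,kyfsw] -> 11 lines: uhk evv mknco kyfsw bouw xsua ibqjq wyp pqfz sbdxv ehk
Hunk 3: at line 1 remove [evv,mknco] add [iztw] -> 10 lines: uhk iztw kyfsw bouw xsua ibqjq wyp pqfz sbdxv ehk
Hunk 4: at line 5 remove [wyp] add [ttjs,pukyj] -> 11 lines: uhk iztw kyfsw bouw xsua ibqjq ttjs pukyj pqfz sbdxv ehk
Hunk 5: at line 5 remove [ibqjq] add [eclpa] -> 11 lines: uhk iztw kyfsw bouw xsua eclpa ttjs pukyj pqfz sbdxv ehk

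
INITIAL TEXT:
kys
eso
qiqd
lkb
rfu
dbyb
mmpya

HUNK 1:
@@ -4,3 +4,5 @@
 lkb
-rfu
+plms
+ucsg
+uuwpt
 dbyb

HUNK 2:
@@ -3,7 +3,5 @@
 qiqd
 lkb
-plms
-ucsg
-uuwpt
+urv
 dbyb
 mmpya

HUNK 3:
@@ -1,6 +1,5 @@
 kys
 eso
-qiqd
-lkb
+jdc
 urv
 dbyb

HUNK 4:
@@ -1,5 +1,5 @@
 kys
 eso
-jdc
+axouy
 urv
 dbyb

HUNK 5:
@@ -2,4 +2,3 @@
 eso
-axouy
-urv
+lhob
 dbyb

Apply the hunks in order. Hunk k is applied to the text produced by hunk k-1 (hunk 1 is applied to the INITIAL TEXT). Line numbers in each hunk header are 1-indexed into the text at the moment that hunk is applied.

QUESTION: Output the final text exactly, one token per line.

Hunk 1: at line 4 remove [rfu] add [plms,ucsg,uuwpt] -> 9 lines: kys eso qiqd lkb plms ucsg uuwpt dbyb mmpya
Hunk 2: at line 3 remove [plms,ucsg,uuwpt] add [urv] -> 7 lines: kys eso qiqd lkb urv dbyb mmpya
Hunk 3: at line 1 remove [qiqd,lkb] add [jdc] -> 6 lines: kys eso jdc urv dbyb mmpya
Hunk 4: at line 1 remove [jdc] add [axouy] -> 6 lines: kys eso axouy urv dbyb mmpya
Hunk 5: at line 2 remove [axouy,urv] add [lhob] -> 5 lines: kys eso lhob dbyb mmpya

Answer: kys
eso
lhob
dbyb
mmpya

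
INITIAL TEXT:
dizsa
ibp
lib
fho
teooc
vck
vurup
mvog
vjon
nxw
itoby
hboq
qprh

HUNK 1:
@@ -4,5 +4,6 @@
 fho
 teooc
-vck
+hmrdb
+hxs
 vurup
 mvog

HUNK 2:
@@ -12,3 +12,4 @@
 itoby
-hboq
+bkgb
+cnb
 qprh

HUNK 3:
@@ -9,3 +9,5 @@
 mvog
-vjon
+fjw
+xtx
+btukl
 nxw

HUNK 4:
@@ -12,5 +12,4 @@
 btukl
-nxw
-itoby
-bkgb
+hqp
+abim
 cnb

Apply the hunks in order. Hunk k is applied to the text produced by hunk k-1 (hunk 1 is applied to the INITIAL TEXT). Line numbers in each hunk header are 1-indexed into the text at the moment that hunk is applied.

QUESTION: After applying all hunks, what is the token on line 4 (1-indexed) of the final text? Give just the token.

Hunk 1: at line 4 remove [vck] add [hmrdb,hxs] -> 14 lines: dizsa ibp lib fho teooc hmrdb hxs vurup mvog vjon nxw itoby hboq qprh
Hunk 2: at line 12 remove [hboq] add [bkgb,cnb] -> 15 lines: dizsa ibp lib fho teooc hmrdb hxs vurup mvog vjon nxw itoby bkgb cnb qprh
Hunk 3: at line 9 remove [vjon] add [fjw,xtx,btukl] -> 17 lines: dizsa ibp lib fho teooc hmrdb hxs vurup mvog fjw xtx btukl nxw itoby bkgb cnb qprh
Hunk 4: at line 12 remove [nxw,itoby,bkgb] add [hqp,abim] -> 16 lines: dizsa ibp lib fho teooc hmrdb hxs vurup mvog fjw xtx btukl hqp abim cnb qprh
Final line 4: fho

Answer: fho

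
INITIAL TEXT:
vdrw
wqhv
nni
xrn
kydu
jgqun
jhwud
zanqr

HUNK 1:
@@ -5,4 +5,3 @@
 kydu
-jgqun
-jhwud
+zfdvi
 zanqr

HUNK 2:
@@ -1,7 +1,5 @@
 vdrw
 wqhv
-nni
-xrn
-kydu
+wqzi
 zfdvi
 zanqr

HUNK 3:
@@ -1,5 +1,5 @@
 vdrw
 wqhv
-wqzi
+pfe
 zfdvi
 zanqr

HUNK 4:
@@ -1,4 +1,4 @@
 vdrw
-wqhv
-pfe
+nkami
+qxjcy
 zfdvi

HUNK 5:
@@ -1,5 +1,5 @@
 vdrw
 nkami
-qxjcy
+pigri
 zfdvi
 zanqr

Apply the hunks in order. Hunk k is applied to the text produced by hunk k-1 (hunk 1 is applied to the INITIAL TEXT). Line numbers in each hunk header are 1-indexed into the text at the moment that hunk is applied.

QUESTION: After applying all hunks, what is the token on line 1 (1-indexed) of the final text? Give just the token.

Hunk 1: at line 5 remove [jgqun,jhwud] add [zfdvi] -> 7 lines: vdrw wqhv nni xrn kydu zfdvi zanqr
Hunk 2: at line 1 remove [nni,xrn,kydu] add [wqzi] -> 5 lines: vdrw wqhv wqzi zfdvi zanqr
Hunk 3: at line 1 remove [wqzi] add [pfe] -> 5 lines: vdrw wqhv pfe zfdvi zanqr
Hunk 4: at line 1 remove [wqhv,pfe] add [nkami,qxjcy] -> 5 lines: vdrw nkami qxjcy zfdvi zanqr
Hunk 5: at line 1 remove [qxjcy] add [pigri] -> 5 lines: vdrw nkami pigri zfdvi zanqr
Final line 1: vdrw

Answer: vdrw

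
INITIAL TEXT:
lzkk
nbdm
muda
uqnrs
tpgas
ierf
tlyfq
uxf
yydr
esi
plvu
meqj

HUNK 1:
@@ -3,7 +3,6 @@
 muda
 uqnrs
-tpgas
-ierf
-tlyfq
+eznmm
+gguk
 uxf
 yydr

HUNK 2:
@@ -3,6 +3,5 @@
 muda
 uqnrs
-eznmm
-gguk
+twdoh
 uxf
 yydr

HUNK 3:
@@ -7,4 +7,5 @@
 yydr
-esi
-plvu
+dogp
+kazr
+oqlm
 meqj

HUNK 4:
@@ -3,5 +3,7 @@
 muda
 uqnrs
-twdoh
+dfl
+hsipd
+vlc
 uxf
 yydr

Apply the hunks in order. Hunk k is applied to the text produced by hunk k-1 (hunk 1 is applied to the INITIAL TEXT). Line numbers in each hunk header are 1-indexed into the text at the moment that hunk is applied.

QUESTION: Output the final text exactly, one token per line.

Answer: lzkk
nbdm
muda
uqnrs
dfl
hsipd
vlc
uxf
yydr
dogp
kazr
oqlm
meqj

Derivation:
Hunk 1: at line 3 remove [tpgas,ierf,tlyfq] add [eznmm,gguk] -> 11 lines: lzkk nbdm muda uqnrs eznmm gguk uxf yydr esi plvu meqj
Hunk 2: at line 3 remove [eznmm,gguk] add [twdoh] -> 10 lines: lzkk nbdm muda uqnrs twdoh uxf yydr esi plvu meqj
Hunk 3: at line 7 remove [esi,plvu] add [dogp,kazr,oqlm] -> 11 lines: lzkk nbdm muda uqnrs twdoh uxf yydr dogp kazr oqlm meqj
Hunk 4: at line 3 remove [twdoh] add [dfl,hsipd,vlc] -> 13 lines: lzkk nbdm muda uqnrs dfl hsipd vlc uxf yydr dogp kazr oqlm meqj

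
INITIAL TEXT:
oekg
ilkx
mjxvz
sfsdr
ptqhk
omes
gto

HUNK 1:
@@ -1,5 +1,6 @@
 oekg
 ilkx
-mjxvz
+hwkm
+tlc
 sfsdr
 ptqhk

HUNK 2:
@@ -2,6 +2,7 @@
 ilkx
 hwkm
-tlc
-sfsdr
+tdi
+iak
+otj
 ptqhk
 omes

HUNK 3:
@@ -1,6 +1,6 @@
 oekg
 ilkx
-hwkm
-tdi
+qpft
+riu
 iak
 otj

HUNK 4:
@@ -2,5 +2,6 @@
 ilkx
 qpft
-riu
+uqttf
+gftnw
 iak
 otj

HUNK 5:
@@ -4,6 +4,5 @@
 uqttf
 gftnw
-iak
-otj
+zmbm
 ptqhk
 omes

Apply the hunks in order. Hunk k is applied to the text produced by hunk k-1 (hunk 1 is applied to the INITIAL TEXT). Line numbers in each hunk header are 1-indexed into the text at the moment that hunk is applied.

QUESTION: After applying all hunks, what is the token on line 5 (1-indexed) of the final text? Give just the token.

Answer: gftnw

Derivation:
Hunk 1: at line 1 remove [mjxvz] add [hwkm,tlc] -> 8 lines: oekg ilkx hwkm tlc sfsdr ptqhk omes gto
Hunk 2: at line 2 remove [tlc,sfsdr] add [tdi,iak,otj] -> 9 lines: oekg ilkx hwkm tdi iak otj ptqhk omes gto
Hunk 3: at line 1 remove [hwkm,tdi] add [qpft,riu] -> 9 lines: oekg ilkx qpft riu iak otj ptqhk omes gto
Hunk 4: at line 2 remove [riu] add [uqttf,gftnw] -> 10 lines: oekg ilkx qpft uqttf gftnw iak otj ptqhk omes gto
Hunk 5: at line 4 remove [iak,otj] add [zmbm] -> 9 lines: oekg ilkx qpft uqttf gftnw zmbm ptqhk omes gto
Final line 5: gftnw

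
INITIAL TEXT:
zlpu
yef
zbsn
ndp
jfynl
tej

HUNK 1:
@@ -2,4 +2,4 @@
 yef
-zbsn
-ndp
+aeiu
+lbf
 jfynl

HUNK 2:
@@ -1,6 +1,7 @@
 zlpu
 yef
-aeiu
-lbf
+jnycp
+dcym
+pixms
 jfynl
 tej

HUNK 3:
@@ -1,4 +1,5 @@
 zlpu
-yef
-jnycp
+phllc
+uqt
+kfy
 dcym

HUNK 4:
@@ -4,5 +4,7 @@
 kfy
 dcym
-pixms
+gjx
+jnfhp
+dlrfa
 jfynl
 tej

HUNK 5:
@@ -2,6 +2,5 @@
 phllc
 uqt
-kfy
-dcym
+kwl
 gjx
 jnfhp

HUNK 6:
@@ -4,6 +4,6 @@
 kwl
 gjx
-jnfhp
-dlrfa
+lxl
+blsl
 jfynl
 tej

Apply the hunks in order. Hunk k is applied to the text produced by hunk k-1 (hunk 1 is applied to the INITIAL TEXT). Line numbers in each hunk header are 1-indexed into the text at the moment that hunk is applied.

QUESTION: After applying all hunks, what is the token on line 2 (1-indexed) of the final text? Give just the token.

Answer: phllc

Derivation:
Hunk 1: at line 2 remove [zbsn,ndp] add [aeiu,lbf] -> 6 lines: zlpu yef aeiu lbf jfynl tej
Hunk 2: at line 1 remove [aeiu,lbf] add [jnycp,dcym,pixms] -> 7 lines: zlpu yef jnycp dcym pixms jfynl tej
Hunk 3: at line 1 remove [yef,jnycp] add [phllc,uqt,kfy] -> 8 lines: zlpu phllc uqt kfy dcym pixms jfynl tej
Hunk 4: at line 4 remove [pixms] add [gjx,jnfhp,dlrfa] -> 10 lines: zlpu phllc uqt kfy dcym gjx jnfhp dlrfa jfynl tej
Hunk 5: at line 2 remove [kfy,dcym] add [kwl] -> 9 lines: zlpu phllc uqt kwl gjx jnfhp dlrfa jfynl tej
Hunk 6: at line 4 remove [jnfhp,dlrfa] add [lxl,blsl] -> 9 lines: zlpu phllc uqt kwl gjx lxl blsl jfynl tej
Final line 2: phllc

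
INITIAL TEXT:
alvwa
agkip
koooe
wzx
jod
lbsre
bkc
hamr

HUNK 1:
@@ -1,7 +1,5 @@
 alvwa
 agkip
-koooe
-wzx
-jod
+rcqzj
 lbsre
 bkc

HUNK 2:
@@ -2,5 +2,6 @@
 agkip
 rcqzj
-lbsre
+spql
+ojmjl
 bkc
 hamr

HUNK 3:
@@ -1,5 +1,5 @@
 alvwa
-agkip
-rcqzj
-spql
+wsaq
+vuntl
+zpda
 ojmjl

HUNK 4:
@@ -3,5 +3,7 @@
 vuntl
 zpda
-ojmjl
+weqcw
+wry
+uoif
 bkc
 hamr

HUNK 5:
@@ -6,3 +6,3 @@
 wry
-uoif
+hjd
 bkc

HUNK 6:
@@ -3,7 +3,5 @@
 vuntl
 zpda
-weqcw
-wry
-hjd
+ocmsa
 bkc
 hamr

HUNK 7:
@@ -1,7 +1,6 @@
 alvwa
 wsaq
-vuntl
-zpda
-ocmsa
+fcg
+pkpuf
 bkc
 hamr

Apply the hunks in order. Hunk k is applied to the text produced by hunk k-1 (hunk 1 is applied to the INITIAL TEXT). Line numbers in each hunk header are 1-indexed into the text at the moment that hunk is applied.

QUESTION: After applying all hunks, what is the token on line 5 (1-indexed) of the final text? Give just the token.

Hunk 1: at line 1 remove [koooe,wzx,jod] add [rcqzj] -> 6 lines: alvwa agkip rcqzj lbsre bkc hamr
Hunk 2: at line 2 remove [lbsre] add [spql,ojmjl] -> 7 lines: alvwa agkip rcqzj spql ojmjl bkc hamr
Hunk 3: at line 1 remove [agkip,rcqzj,spql] add [wsaq,vuntl,zpda] -> 7 lines: alvwa wsaq vuntl zpda ojmjl bkc hamr
Hunk 4: at line 3 remove [ojmjl] add [weqcw,wry,uoif] -> 9 lines: alvwa wsaq vuntl zpda weqcw wry uoif bkc hamr
Hunk 5: at line 6 remove [uoif] add [hjd] -> 9 lines: alvwa wsaq vuntl zpda weqcw wry hjd bkc hamr
Hunk 6: at line 3 remove [weqcw,wry,hjd] add [ocmsa] -> 7 lines: alvwa wsaq vuntl zpda ocmsa bkc hamr
Hunk 7: at line 1 remove [vuntl,zpda,ocmsa] add [fcg,pkpuf] -> 6 lines: alvwa wsaq fcg pkpuf bkc hamr
Final line 5: bkc

Answer: bkc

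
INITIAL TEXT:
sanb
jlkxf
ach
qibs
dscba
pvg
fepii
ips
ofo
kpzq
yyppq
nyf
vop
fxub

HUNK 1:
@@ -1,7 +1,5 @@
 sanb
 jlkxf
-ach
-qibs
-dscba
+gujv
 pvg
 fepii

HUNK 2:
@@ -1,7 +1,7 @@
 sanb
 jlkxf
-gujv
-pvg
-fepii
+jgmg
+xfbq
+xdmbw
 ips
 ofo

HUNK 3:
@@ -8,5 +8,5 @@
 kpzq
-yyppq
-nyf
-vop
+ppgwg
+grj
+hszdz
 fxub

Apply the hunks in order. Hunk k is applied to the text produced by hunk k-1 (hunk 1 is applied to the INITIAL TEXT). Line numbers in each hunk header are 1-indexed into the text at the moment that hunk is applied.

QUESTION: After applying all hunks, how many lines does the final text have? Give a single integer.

Answer: 12

Derivation:
Hunk 1: at line 1 remove [ach,qibs,dscba] add [gujv] -> 12 lines: sanb jlkxf gujv pvg fepii ips ofo kpzq yyppq nyf vop fxub
Hunk 2: at line 1 remove [gujv,pvg,fepii] add [jgmg,xfbq,xdmbw] -> 12 lines: sanb jlkxf jgmg xfbq xdmbw ips ofo kpzq yyppq nyf vop fxub
Hunk 3: at line 8 remove [yyppq,nyf,vop] add [ppgwg,grj,hszdz] -> 12 lines: sanb jlkxf jgmg xfbq xdmbw ips ofo kpzq ppgwg grj hszdz fxub
Final line count: 12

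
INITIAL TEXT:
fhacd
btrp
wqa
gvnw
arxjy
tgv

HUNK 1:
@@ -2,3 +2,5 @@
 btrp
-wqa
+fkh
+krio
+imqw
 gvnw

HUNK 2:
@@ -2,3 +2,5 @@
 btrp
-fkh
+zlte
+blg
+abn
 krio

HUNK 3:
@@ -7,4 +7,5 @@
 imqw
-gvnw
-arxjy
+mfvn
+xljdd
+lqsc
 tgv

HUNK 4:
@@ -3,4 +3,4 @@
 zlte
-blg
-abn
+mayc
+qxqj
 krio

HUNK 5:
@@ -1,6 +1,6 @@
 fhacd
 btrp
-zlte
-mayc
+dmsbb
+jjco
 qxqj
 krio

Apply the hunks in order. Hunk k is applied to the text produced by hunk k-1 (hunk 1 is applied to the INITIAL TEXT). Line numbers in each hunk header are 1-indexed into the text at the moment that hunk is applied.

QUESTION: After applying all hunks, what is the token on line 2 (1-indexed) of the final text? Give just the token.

Answer: btrp

Derivation:
Hunk 1: at line 2 remove [wqa] add [fkh,krio,imqw] -> 8 lines: fhacd btrp fkh krio imqw gvnw arxjy tgv
Hunk 2: at line 2 remove [fkh] add [zlte,blg,abn] -> 10 lines: fhacd btrp zlte blg abn krio imqw gvnw arxjy tgv
Hunk 3: at line 7 remove [gvnw,arxjy] add [mfvn,xljdd,lqsc] -> 11 lines: fhacd btrp zlte blg abn krio imqw mfvn xljdd lqsc tgv
Hunk 4: at line 3 remove [blg,abn] add [mayc,qxqj] -> 11 lines: fhacd btrp zlte mayc qxqj krio imqw mfvn xljdd lqsc tgv
Hunk 5: at line 1 remove [zlte,mayc] add [dmsbb,jjco] -> 11 lines: fhacd btrp dmsbb jjco qxqj krio imqw mfvn xljdd lqsc tgv
Final line 2: btrp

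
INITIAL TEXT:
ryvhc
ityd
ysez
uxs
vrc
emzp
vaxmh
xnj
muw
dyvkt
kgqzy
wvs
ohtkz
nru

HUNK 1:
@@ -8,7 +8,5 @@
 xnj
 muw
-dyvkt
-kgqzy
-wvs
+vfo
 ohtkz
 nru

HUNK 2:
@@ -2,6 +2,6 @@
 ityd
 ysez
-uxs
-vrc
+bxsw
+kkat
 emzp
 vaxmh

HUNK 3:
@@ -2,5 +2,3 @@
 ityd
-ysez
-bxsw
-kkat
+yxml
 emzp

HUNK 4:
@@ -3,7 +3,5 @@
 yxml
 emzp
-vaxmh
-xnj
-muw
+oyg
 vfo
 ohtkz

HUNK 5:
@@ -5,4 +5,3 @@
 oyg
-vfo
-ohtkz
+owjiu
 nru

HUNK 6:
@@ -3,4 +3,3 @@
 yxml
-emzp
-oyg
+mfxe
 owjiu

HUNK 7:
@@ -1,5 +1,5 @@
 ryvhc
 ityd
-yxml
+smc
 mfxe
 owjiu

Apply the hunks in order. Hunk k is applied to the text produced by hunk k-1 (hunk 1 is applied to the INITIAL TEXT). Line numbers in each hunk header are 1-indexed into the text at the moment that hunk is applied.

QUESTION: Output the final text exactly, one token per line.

Answer: ryvhc
ityd
smc
mfxe
owjiu
nru

Derivation:
Hunk 1: at line 8 remove [dyvkt,kgqzy,wvs] add [vfo] -> 12 lines: ryvhc ityd ysez uxs vrc emzp vaxmh xnj muw vfo ohtkz nru
Hunk 2: at line 2 remove [uxs,vrc] add [bxsw,kkat] -> 12 lines: ryvhc ityd ysez bxsw kkat emzp vaxmh xnj muw vfo ohtkz nru
Hunk 3: at line 2 remove [ysez,bxsw,kkat] add [yxml] -> 10 lines: ryvhc ityd yxml emzp vaxmh xnj muw vfo ohtkz nru
Hunk 4: at line 3 remove [vaxmh,xnj,muw] add [oyg] -> 8 lines: ryvhc ityd yxml emzp oyg vfo ohtkz nru
Hunk 5: at line 5 remove [vfo,ohtkz] add [owjiu] -> 7 lines: ryvhc ityd yxml emzp oyg owjiu nru
Hunk 6: at line 3 remove [emzp,oyg] add [mfxe] -> 6 lines: ryvhc ityd yxml mfxe owjiu nru
Hunk 7: at line 1 remove [yxml] add [smc] -> 6 lines: ryvhc ityd smc mfxe owjiu nru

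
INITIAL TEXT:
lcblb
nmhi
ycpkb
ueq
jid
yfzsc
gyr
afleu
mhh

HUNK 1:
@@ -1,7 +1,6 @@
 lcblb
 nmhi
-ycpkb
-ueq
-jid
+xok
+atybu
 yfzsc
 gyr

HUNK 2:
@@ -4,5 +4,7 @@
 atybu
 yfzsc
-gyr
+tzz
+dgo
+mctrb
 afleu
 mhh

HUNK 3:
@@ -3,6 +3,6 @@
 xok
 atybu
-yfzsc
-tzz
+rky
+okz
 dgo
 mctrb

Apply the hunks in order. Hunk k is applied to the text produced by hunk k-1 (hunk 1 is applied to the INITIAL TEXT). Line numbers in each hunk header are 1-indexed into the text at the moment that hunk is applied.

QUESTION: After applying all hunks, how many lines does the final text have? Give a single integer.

Answer: 10

Derivation:
Hunk 1: at line 1 remove [ycpkb,ueq,jid] add [xok,atybu] -> 8 lines: lcblb nmhi xok atybu yfzsc gyr afleu mhh
Hunk 2: at line 4 remove [gyr] add [tzz,dgo,mctrb] -> 10 lines: lcblb nmhi xok atybu yfzsc tzz dgo mctrb afleu mhh
Hunk 3: at line 3 remove [yfzsc,tzz] add [rky,okz] -> 10 lines: lcblb nmhi xok atybu rky okz dgo mctrb afleu mhh
Final line count: 10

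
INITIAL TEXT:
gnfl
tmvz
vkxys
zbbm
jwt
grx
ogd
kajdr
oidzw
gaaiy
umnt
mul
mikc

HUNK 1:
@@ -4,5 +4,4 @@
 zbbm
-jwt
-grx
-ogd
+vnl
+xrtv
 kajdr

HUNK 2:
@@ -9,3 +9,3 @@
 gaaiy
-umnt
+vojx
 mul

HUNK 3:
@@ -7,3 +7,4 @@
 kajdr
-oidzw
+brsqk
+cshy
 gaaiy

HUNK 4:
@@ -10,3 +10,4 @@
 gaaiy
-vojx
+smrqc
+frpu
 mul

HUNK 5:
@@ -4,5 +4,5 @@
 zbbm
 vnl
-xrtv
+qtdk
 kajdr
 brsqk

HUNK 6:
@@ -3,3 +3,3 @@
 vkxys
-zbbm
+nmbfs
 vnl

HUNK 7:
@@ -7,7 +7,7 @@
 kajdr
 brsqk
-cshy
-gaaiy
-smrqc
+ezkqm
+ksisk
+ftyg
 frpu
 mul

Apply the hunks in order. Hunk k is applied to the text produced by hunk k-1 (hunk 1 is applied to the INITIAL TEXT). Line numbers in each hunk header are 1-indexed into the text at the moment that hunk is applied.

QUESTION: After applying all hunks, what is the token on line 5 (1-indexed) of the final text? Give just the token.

Answer: vnl

Derivation:
Hunk 1: at line 4 remove [jwt,grx,ogd] add [vnl,xrtv] -> 12 lines: gnfl tmvz vkxys zbbm vnl xrtv kajdr oidzw gaaiy umnt mul mikc
Hunk 2: at line 9 remove [umnt] add [vojx] -> 12 lines: gnfl tmvz vkxys zbbm vnl xrtv kajdr oidzw gaaiy vojx mul mikc
Hunk 3: at line 7 remove [oidzw] add [brsqk,cshy] -> 13 lines: gnfl tmvz vkxys zbbm vnl xrtv kajdr brsqk cshy gaaiy vojx mul mikc
Hunk 4: at line 10 remove [vojx] add [smrqc,frpu] -> 14 lines: gnfl tmvz vkxys zbbm vnl xrtv kajdr brsqk cshy gaaiy smrqc frpu mul mikc
Hunk 5: at line 4 remove [xrtv] add [qtdk] -> 14 lines: gnfl tmvz vkxys zbbm vnl qtdk kajdr brsqk cshy gaaiy smrqc frpu mul mikc
Hunk 6: at line 3 remove [zbbm] add [nmbfs] -> 14 lines: gnfl tmvz vkxys nmbfs vnl qtdk kajdr brsqk cshy gaaiy smrqc frpu mul mikc
Hunk 7: at line 7 remove [cshy,gaaiy,smrqc] add [ezkqm,ksisk,ftyg] -> 14 lines: gnfl tmvz vkxys nmbfs vnl qtdk kajdr brsqk ezkqm ksisk ftyg frpu mul mikc
Final line 5: vnl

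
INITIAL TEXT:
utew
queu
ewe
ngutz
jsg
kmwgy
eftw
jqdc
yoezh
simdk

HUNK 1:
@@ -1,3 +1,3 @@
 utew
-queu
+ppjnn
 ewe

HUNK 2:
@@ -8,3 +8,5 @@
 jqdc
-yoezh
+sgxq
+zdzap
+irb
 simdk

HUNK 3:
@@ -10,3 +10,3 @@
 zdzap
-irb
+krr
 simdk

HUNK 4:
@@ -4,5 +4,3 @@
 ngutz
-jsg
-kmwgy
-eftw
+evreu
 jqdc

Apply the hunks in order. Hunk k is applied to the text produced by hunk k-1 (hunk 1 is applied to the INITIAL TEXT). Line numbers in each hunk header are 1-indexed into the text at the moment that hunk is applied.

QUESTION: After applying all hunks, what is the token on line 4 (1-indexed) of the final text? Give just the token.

Answer: ngutz

Derivation:
Hunk 1: at line 1 remove [queu] add [ppjnn] -> 10 lines: utew ppjnn ewe ngutz jsg kmwgy eftw jqdc yoezh simdk
Hunk 2: at line 8 remove [yoezh] add [sgxq,zdzap,irb] -> 12 lines: utew ppjnn ewe ngutz jsg kmwgy eftw jqdc sgxq zdzap irb simdk
Hunk 3: at line 10 remove [irb] add [krr] -> 12 lines: utew ppjnn ewe ngutz jsg kmwgy eftw jqdc sgxq zdzap krr simdk
Hunk 4: at line 4 remove [jsg,kmwgy,eftw] add [evreu] -> 10 lines: utew ppjnn ewe ngutz evreu jqdc sgxq zdzap krr simdk
Final line 4: ngutz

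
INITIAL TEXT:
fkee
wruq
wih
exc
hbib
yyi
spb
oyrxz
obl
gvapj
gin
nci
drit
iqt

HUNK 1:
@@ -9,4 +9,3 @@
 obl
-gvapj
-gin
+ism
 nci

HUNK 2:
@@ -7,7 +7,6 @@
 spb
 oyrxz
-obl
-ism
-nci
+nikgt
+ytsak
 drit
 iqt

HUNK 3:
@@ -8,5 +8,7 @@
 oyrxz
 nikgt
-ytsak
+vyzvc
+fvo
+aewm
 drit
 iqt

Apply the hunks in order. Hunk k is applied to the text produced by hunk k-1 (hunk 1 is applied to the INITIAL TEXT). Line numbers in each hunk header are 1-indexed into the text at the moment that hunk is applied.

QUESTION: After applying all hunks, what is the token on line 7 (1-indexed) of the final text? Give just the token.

Hunk 1: at line 9 remove [gvapj,gin] add [ism] -> 13 lines: fkee wruq wih exc hbib yyi spb oyrxz obl ism nci drit iqt
Hunk 2: at line 7 remove [obl,ism,nci] add [nikgt,ytsak] -> 12 lines: fkee wruq wih exc hbib yyi spb oyrxz nikgt ytsak drit iqt
Hunk 3: at line 8 remove [ytsak] add [vyzvc,fvo,aewm] -> 14 lines: fkee wruq wih exc hbib yyi spb oyrxz nikgt vyzvc fvo aewm drit iqt
Final line 7: spb

Answer: spb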